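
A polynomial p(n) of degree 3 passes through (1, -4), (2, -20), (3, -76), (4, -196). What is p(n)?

Using the Lagrange interpolation formula with nodes 1, 2, 3, 4:
  L_0(n) = (n - 2)(n - 3)(n - 4) / -6
  L_1(n) = (n - 1)(n - 3)(n - 4) / 2
  L_2(n) = (n - 1)(n - 2)(n - 4) / -2
  L_3(n) = (n - 1)(n - 2)(n - 3) / 6
Then p(n) = -4·L_0(n) - 20·L_1(n) - 76·L_2(n) - 196·L_3(n).
Expanding and collecting terms gives p(n) = -4n^3 + 4n^2 - 4.
Check: p(1) = -4. ✓

p(n) = -4n^3 + 4n^2 - 4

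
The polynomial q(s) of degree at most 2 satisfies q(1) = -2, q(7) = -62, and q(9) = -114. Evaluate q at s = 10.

-146

Using the Lagrange interpolation formula with nodes 1, 7, 9:
  L_0(s) = (s - 7)(s - 9) / 48
  L_1(s) = (s - 1)(s - 9) / -12
  L_2(s) = (s - 1)(s - 7) / 16
Then q(s) = -2·L_0(s) - 62·L_1(s) - 114·L_2(s).
Expanding and collecting terms gives q(s) = -2s² + 6s - 6.
Evaluating at s = 10: q(10) = -146.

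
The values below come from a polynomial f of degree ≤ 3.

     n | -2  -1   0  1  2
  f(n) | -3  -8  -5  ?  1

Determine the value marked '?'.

The 4 known points determine the degree-3 polynomial uniquely.
Write f(n) = an^3 + bn^2 + cn + d. Substituting each data point gives a linear system:
  -8a + 4b - 2c + d = -3
  -a + b - c + d = -8
  d = -5
  8a + 4b + 2c + d = 1
Solving the system yields a = -1, b = 1, c = 5, d = -5.
So f(n) = -n^3 + n^2 + 5n - 5.
Then f(1) = 0.

0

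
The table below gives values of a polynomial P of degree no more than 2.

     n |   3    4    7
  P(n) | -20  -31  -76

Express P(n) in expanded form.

Using the Lagrange interpolation formula with nodes 3, 4, 7:
  L_0(n) = (n - 4)(n - 7) / 4
  L_1(n) = (n - 3)(n - 7) / -3
  L_2(n) = (n - 3)(n - 4) / 12
Then P(n) = -20·L_0(n) - 31·L_1(n) - 76·L_2(n).
Expanding and collecting terms gives P(n) = -n^2 - 4n + 1.
Check: P(3) = -20. ✓

P(n) = -n^2 - 4n + 1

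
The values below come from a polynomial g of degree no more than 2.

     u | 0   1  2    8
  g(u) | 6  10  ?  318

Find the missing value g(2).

24

The 3 known points determine the degree-2 polynomial uniquely.
Write g(u) = au^2 + bu + c. Substituting each data point gives a linear system:
  c = 6
  a + b + c = 10
  64a + 8b + c = 318
Solving the system yields a = 5, b = -1, c = 6.
So g(u) = 5u^2 - u + 6.
Then g(2) = 24.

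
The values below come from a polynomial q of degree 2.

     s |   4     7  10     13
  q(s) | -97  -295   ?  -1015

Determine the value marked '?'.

-601

The 3 known points determine the degree-2 polynomial uniquely.
Write q(s) = as^2 + bs + c. Substituting each data point gives a linear system:
  16a + 4b + c = -97
  49a + 7b + c = -295
  169a + 13b + c = -1015
Solving the system yields a = -6, b = 0, c = -1.
So q(s) = -6s² - 1.
Then q(10) = -601.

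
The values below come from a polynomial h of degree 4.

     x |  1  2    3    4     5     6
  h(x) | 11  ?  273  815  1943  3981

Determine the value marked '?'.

65

On equispaced nodes a degree-4 polynomial has vanishing fifth forward difference, so
  - h(1) + 5·h(2) - 10·h(3) + 10·h(4) - 5·h(5) + h(6) = 0.
Substituting the known values and solving for h(2):
  5·h(2) = 325
  h(2) = 65.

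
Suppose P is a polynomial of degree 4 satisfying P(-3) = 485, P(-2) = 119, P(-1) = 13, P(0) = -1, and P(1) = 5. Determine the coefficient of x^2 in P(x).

Write P(x) = ax^4 + bx^3 + cx^2 + dx + e. Substituting each data point gives a linear system:
  81a - 27b + 9c - 3d + e = 485
  16a - 8b + 4c - 2d + e = 119
  a - b + c - d + e = 13
  e = -1
  a + b + c + d + e = 5
Solving the system yields a = 4, b = -4, c = 6, d = 0, e = -1.
So P(x) = 4x^4 - 4x^3 + 6x^2 - 1.
The coefficient of x^2 is 6.

6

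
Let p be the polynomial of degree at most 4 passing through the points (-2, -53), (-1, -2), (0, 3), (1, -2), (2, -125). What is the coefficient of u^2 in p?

1

Write p(u) = au^4 + bu^3 + cu^2 + du + e. Substituting each data point gives a linear system:
  16a - 8b + 4c - 2d + e = -53
  a - b + c - d + e = -2
  e = 3
  a + b + c + d + e = -2
  16a + 8b + 4c + 2d + e = -125
Solving the system yields a = -6, b = -6, c = 1, d = 6, e = 3.
So p(u) = -6u^4 - 6u^3 + u^2 + 6u + 3.
The coefficient of u^2 is 1.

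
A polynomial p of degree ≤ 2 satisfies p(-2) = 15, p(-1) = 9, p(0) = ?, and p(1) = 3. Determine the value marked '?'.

On equispaced nodes a degree-2 polynomial has vanishing third forward difference, so
  - p(-2) + 3·p(-1) - 3·p(0) + p(1) = 0.
Substituting the known values and solving for p(0):
  -3·p(0) = -15
  p(0) = 5.

5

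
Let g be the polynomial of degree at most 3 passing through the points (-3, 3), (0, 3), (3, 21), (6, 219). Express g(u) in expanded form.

Write g(u) = au^3 + bu^2 + cu + d. Substituting each data point gives a linear system:
  -27a + 9b - 3c + d = 3
  d = 3
  27a + 9b + 3c + d = 21
  216a + 36b + 6c + d = 219
Solving the system yields a = 1, b = 1, c = -6, d = 3.
So g(u) = u^3 + u^2 - 6u + 3.
Check: g(0) = 3. ✓

g(u) = u^3 + u^2 - 6u + 3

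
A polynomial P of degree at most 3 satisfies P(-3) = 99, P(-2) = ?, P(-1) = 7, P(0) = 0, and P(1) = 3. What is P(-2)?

36

The 4 known points determine the degree-3 polynomial uniquely.
Write P(n) = an^3 + bn^2 + cn + d. Substituting each data point gives a linear system:
  -27a + 9b - 3c + d = 99
  -a + b - c + d = 7
  d = 0
  a + b + c + d = 3
Solving the system yields a = -2, b = 5, c = 0, d = 0.
So P(n) = -2n^3 + 5n^2.
Then P(-2) = 36.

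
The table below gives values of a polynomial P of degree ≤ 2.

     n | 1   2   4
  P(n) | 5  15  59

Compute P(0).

Write P(n) = an^2 + bn + c. Substituting each data point gives a linear system:
  a + b + c = 5
  4a + 2b + c = 15
  16a + 4b + c = 59
Solving the system yields a = 4, b = -2, c = 3.
So P(n) = 4n^2 - 2n + 3.
Then P(0) = 3.

3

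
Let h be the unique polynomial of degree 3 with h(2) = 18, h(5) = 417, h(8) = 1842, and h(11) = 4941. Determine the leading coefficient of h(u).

Write h(u) = au^3 + bu^2 + cu + d. Substituting each data point gives a linear system:
  8a + 4b + 2c + d = 18
  125a + 25b + 5c + d = 417
  512a + 64b + 8c + d = 1842
  1331a + 121b + 11c + d = 4941
Solving the system yields a = 4, b = -3, c = -2, d = 2.
So h(u) = 4u^3 - 3u^2 - 2u + 2.
The leading coefficient is 4.

4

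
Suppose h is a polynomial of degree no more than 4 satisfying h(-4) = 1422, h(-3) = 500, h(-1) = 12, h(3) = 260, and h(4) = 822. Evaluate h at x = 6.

4352

Write h(x) = ax^4 + bx^3 + cx^2 + dx + e. Substituting each data point gives a linear system:
  256a - 64b + 16c - 4d + e = 1422
  81a - 27b + 9c - 3d + e = 500
  a - b + c - d + e = 12
  81a + 27b + 9c + 3d + e = 260
  256a + 64b + 16c + 4d + e = 822
Solving the system yields a = 4, b = -5, c = 6, d = 5, e = 2.
So h(x) = 4x^4 - 5x^3 + 6x^2 + 5x + 2.
Then h(6) = 4352.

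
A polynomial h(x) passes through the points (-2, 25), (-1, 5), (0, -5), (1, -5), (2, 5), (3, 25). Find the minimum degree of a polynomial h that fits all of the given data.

2

Forward differences of the values at x = -2, -1, 0, 1, 2, 3:
  h  : 25  5  -5  -5  5  25
  Δ  : -20  -10  0  10  20
  Δ^2: 10  10  10  10
  Δ^3: 0  0  0
  Δ^4: 0  0
  Δ^5: 0
The second differences are constant (10) and nonzero, while all higher differences vanish, so the minimal degree is 2.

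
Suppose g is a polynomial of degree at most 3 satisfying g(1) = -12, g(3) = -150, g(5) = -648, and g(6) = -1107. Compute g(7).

-1746

Using the Lagrange interpolation formula with nodes 1, 3, 5, 6:
  L_0(t) = (t - 3)(t - 5)(t - 6) / -40
  L_1(t) = (t - 1)(t - 5)(t - 6) / 12
  L_2(t) = (t - 1)(t - 3)(t - 6) / -8
  L_3(t) = (t - 1)(t - 3)(t - 5) / 15
Then g(t) = -12·L_0(t) - 150·L_1(t) - 648·L_2(t) - 1107·L_3(t).
Expanding and collecting terms gives g(t) = -5t³ - 4t - 3.
Evaluating at t = 7: g(7) = -1746.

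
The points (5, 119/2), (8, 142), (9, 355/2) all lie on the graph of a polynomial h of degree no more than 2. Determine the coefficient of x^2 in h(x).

2

Write h(x) = ax^2 + bx + c. Substituting each data point gives a linear system:
  25a + 5b + c = 119/2
  64a + 8b + c = 142
  81a + 9b + c = 355/2
Solving the system yields a = 2, b = 3/2, c = 2.
So h(x) = 2x^2 + (3/2)x + 2.
The leading coefficient is 2.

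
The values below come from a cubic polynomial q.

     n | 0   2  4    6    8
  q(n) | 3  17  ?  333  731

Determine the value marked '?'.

The 4 known points determine the degree-3 polynomial uniquely.
Write q(n) = an^3 + bn^2 + cn + d. Substituting each data point gives a linear system:
  d = 3
  8a + 4b + 2c + d = 17
  216a + 36b + 6c + d = 333
  512a + 64b + 8c + d = 731
Solving the system yields a = 1, b = 4, c = -5, d = 3.
So q(n) = n^3 + 4n^2 - 5n + 3.
Then q(4) = 111.

111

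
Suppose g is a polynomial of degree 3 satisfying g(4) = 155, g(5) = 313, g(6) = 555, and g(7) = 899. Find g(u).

g(u) = 3u^3 - 3u^2 + 2u + 3

Using the Lagrange interpolation formula with nodes 4, 5, 6, 7:
  L_0(u) = (u - 5)(u - 6)(u - 7) / -6
  L_1(u) = (u - 4)(u - 6)(u - 7) / 2
  L_2(u) = (u - 4)(u - 5)(u - 7) / -2
  L_3(u) = (u - 4)(u - 5)(u - 6) / 6
Then g(u) = 155·L_0(u) + 313·L_1(u) + 555·L_2(u) + 899·L_3(u).
Expanding and collecting terms gives g(u) = 3u³ - 3u² + 2u + 3.
Check: g(6) = 555. ✓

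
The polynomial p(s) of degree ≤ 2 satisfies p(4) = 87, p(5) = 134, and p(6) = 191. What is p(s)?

p(s) = 5s^2 + 2s - 1

Using the Lagrange interpolation formula with nodes 4, 5, 6:
  L_0(s) = (s - 5)(s - 6) / 2
  L_1(s) = (s - 4)(s - 6) / -1
  L_2(s) = (s - 4)(s - 5) / 2
Then p(s) = 87·L_0(s) + 134·L_1(s) + 191·L_2(s).
Expanding and collecting terms gives p(s) = 5s^2 + 2s - 1.
Check: p(6) = 191. ✓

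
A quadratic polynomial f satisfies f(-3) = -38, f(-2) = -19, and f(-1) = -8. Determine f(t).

f(t) = -4t^2 - t - 5

Using the Lagrange interpolation formula with nodes -3, -2, -1:
  L_0(t) = (t + 2)(t + 1) / 2
  L_1(t) = (t + 3)(t + 1) / -1
  L_2(t) = (t + 3)(t + 2) / 2
Then f(t) = -38·L_0(t) - 19·L_1(t) - 8·L_2(t).
Expanding and collecting terms gives f(t) = -4t^2 - t - 5.
Check: f(-1) = -8. ✓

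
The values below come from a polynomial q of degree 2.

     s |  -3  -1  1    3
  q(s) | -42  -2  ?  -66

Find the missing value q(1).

-10

The 3 known points determine the degree-2 polynomial uniquely.
Write q(s) = as^2 + bs + c. Substituting each data point gives a linear system:
  9a - 3b + c = -42
  a - b + c = -2
  9a + 3b + c = -66
Solving the system yields a = -6, b = -4, c = 0.
So q(s) = -6s² - 4s.
Then q(1) = -10.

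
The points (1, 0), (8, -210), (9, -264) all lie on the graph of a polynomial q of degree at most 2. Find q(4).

-54

Write q(u) = au^2 + bu + c. Substituting each data point gives a linear system:
  a + b + c = 0
  64a + 8b + c = -210
  81a + 9b + c = -264
Solving the system yields a = -3, b = -3, c = 6.
So q(u) = -3u² - 3u + 6.
Then q(4) = -54.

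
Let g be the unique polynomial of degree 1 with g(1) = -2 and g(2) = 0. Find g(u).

Write g(u) = au + b. Substituting each data point gives a linear system:
  a + b = -2
  2a + b = 0
Solving the system yields a = 2, b = -4.
So g(u) = 2u - 4.
Check: g(1) = -2. ✓

g(u) = 2u - 4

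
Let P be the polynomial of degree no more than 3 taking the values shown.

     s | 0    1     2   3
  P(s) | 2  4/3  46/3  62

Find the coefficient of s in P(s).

-2

Write P(s) = as^3 + bs^2 + cs + d. Substituting each data point gives a linear system:
  d = 2
  a + b + c + d = 4/3
  8a + 4b + 2c + d = 46/3
  27a + 9b + 3c + d = 62
Solving the system yields a = 3, b = -5/3, c = -2, d = 2.
So P(s) = 3s³ - (5/3)s² - 2s + 2.
The coefficient of s is -2.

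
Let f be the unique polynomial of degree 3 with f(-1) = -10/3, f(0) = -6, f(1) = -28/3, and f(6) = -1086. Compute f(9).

Using the Lagrange interpolation formula with nodes -1, 0, 1, 6:
  L_0(u) = u(u - 1)(u - 6) / -14
  L_1(u) = (u + 1)(u - 1)(u - 6) / 6
  L_2(u) = (u + 1)u(u - 6) / -10
  L_3(u) = (u + 1)u(u - 1) / 210
Then f(u) = -10/3·L_0(u) - 6·L_1(u) - 28/3·L_2(u) - 1086·L_3(u).
Expanding and collecting terms gives f(u) = -5u³ - (1/3)u² + 2u - 6.
Evaluating at u = 9: f(9) = -3660.

-3660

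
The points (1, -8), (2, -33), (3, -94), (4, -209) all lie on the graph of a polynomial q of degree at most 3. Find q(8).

Write q(s) = as^3 + bs^2 + cs + d. Substituting each data point gives a linear system:
  a + b + c + d = -8
  8a + 4b + 2c + d = -33
  27a + 9b + 3c + d = -94
  64a + 16b + 4c + d = -209
Solving the system yields a = -3, b = 0, c = -4, d = -1.
So q(s) = -3s^3 - 4s - 1.
Then q(8) = -1569.

-1569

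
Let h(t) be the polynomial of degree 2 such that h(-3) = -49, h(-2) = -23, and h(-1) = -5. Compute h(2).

Write h(t) = at^2 + bt + c. Substituting each data point gives a linear system:
  9a - 3b + c = -49
  4a - 2b + c = -23
  a - b + c = -5
Solving the system yields a = -4, b = 6, c = 5.
So h(t) = -4t^2 + 6t + 5.
Then h(2) = 1.

1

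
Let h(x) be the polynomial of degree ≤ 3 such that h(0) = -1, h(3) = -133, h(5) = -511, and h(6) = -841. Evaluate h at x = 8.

Write h(x) = ax^3 + bx^2 + cx + d. Substituting each data point gives a linear system:
  d = -1
  27a + 9b + 3c + d = -133
  125a + 25b + 5c + d = -511
  216a + 36b + 6c + d = -841
Solving the system yields a = -3, b = -5, c = -2, d = -1.
So h(x) = -3x^3 - 5x^2 - 2x - 1.
Then h(8) = -1873.

-1873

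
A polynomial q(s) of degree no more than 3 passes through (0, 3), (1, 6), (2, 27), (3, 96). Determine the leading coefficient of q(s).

5

Write q(s) = as^3 + bs^2 + cs + d. Substituting each data point gives a linear system:
  d = 3
  a + b + c + d = 6
  8a + 4b + 2c + d = 27
  27a + 9b + 3c + d = 96
Solving the system yields a = 5, b = -6, c = 4, d = 3.
So q(s) = 5s³ - 6s² + 4s + 3.
The leading coefficient is 5.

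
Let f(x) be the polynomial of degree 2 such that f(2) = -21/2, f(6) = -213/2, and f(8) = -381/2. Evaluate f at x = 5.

-147/2

Using the Lagrange interpolation formula with nodes 2, 6, 8:
  L_0(x) = (x - 6)(x - 8) / 24
  L_1(x) = (x - 2)(x - 8) / -8
  L_2(x) = (x - 2)(x - 6) / 12
Then f(x) = -21/2·L_0(x) - 213/2·L_1(x) - 381/2·L_2(x).
Expanding and collecting terms gives f(x) = -3x² + 3/2.
Evaluating at x = 5: f(5) = -147/2.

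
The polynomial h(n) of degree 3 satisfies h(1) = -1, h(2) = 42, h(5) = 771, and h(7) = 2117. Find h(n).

Write h(n) = an^3 + bn^2 + cn + d. Substituting each data point gives a linear system:
  a + b + c + d = -1
  8a + 4b + 2c + d = 42
  125a + 25b + 5c + d = 771
  343a + 49b + 7c + d = 2117
Solving the system yields a = 6, b = 2, c = -5, d = -4.
So h(n) = 6n^3 + 2n^2 - 5n - 4.
Check: h(1) = -1. ✓

h(n) = 6n^3 + 2n^2 - 5n - 4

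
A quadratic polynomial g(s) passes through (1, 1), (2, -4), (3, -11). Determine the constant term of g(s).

4

Write g(s) = as^2 + bs + c. Substituting each data point gives a linear system:
  a + b + c = 1
  4a + 2b + c = -4
  9a + 3b + c = -11
Solving the system yields a = -1, b = -2, c = 4.
So g(s) = -s^2 - 2s + 4.
The constant term is 4.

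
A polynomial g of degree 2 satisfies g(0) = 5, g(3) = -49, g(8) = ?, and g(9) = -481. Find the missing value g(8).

-379

The 3 known points determine the degree-2 polynomial uniquely.
Write g(x) = ax^2 + bx + c. Substituting each data point gives a linear system:
  c = 5
  9a + 3b + c = -49
  81a + 9b + c = -481
Solving the system yields a = -6, b = 0, c = 5.
So g(x) = -6x² + 5.
Then g(8) = -379.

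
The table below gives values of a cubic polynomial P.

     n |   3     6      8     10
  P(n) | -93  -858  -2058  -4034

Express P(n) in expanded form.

P(n) = -4n^3 - n^2 + 6n + 6

Write P(n) = an^3 + bn^2 + cn + d. Substituting each data point gives a linear system:
  27a + 9b + 3c + d = -93
  216a + 36b + 6c + d = -858
  512a + 64b + 8c + d = -2058
  1000a + 100b + 10c + d = -4034
Solving the system yields a = -4, b = -1, c = 6, d = 6.
So P(n) = -4n^3 - n^2 + 6n + 6.
Check: P(10) = -4034. ✓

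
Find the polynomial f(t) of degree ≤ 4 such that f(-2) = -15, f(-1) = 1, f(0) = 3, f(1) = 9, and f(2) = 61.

Write f(t) = at^4 + bt^3 + ct^2 + dt + e. Substituting each data point gives a linear system:
  16a - 8b + 4c - 2d + e = -15
  a - b + c - d + e = 1
  e = 3
  a + b + c + d + e = 9
  16a + 8b + 4c + 2d + e = 61
Solving the system yields a = 1, b = 5, c = 1, d = -1, e = 3.
So f(t) = t^4 + 5t^3 + t^2 - t + 3.
Check: f(0) = 3. ✓

f(t) = t^4 + 5t^3 + t^2 - t + 3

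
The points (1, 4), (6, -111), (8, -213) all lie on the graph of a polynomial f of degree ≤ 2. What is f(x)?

Write f(x) = ax^2 + bx + c. Substituting each data point gives a linear system:
  a + b + c = 4
  36a + 6b + c = -111
  64a + 8b + c = -213
Solving the system yields a = -4, b = 5, c = 3.
So f(x) = -4x² + 5x + 3.
Check: f(1) = 4. ✓

f(x) = -4x^2 + 5x + 3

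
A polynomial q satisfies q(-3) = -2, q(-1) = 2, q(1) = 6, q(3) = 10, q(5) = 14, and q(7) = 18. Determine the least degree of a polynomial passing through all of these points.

1

Forward differences of the values at x = -3, -1, 1, 3, 5, 7:
  q  : -2  2  6  10  14  18
  Δ  : 4  4  4  4  4
  Δ^2: 0  0  0  0
  Δ^3: 0  0  0
  Δ^4: 0  0
  Δ^5: 0
The first differences are constant (4) and nonzero, while all higher differences vanish, so the minimal degree is 1.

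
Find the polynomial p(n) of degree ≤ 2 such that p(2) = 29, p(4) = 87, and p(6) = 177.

Using the Lagrange interpolation formula with nodes 2, 4, 6:
  L_0(n) = (n - 4)(n - 6) / 8
  L_1(n) = (n - 2)(n - 6) / -4
  L_2(n) = (n - 2)(n - 4) / 8
Then p(n) = 29·L_0(n) + 87·L_1(n) + 177·L_2(n).
Expanding and collecting terms gives p(n) = 4n² + 5n + 3.
Check: p(6) = 177. ✓

p(n) = 4n^2 + 5n + 3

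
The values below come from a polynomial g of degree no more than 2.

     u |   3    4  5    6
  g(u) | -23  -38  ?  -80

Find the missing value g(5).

-57

On equispaced nodes a degree-2 polynomial has vanishing third forward difference, so
  - g(3) + 3·g(4) - 3·g(5) + g(6) = 0.
Substituting the known values and solving for g(5):
  -3·g(5) = 171
  g(5) = -57.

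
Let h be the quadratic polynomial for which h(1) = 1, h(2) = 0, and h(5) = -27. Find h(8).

Write h(t) = at^2 + bt + c. Substituting each data point gives a linear system:
  a + b + c = 1
  4a + 2b + c = 0
  25a + 5b + c = -27
Solving the system yields a = -2, b = 5, c = -2.
So h(t) = -2t^2 + 5t - 2.
Then h(8) = -90.

-90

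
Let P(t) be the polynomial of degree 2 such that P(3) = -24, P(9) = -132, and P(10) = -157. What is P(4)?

Write P(t) = at^2 + bt + c. Substituting each data point gives a linear system:
  9a + 3b + c = -24
  81a + 9b + c = -132
  100a + 10b + c = -157
Solving the system yields a = -1, b = -6, c = 3.
So P(t) = -t^2 - 6t + 3.
Then P(4) = -37.

-37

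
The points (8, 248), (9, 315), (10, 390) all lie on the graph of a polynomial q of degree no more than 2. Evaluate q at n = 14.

Using the Lagrange interpolation formula with nodes 8, 9, 10:
  L_0(n) = (n - 9)(n - 10) / 2
  L_1(n) = (n - 8)(n - 10) / -1
  L_2(n) = (n - 8)(n - 9) / 2
Then q(n) = 248·L_0(n) + 315·L_1(n) + 390·L_2(n).
Expanding and collecting terms gives q(n) = 4n^2 - n.
Evaluating at n = 14: q(14) = 770.

770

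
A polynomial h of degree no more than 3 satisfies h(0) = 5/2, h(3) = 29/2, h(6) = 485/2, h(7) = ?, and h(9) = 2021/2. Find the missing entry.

845/2

The 4 known points determine the degree-3 polynomial uniquely.
Write h(s) = as^3 + bs^2 + cs + d. Substituting each data point gives a linear system:
  d = 5/2
  27a + 9b + 3c + d = 29/2
  216a + 36b + 6c + d = 485/2
  729a + 81b + 9c + d = 2021/2
Solving the system yields a = 2, b = -6, c = 4, d = 5/2.
So h(s) = 2s³ - 6s² + 4s + 5/2.
Then h(7) = 845/2.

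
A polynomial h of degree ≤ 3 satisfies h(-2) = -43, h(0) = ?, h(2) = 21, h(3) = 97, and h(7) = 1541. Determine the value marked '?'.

1

The 4 known points determine the degree-3 polynomial uniquely.
Write h(n) = an^3 + bn^2 + cn + d. Substituting each data point gives a linear system:
  -8a + 4b - 2c + d = -43
  8a + 4b + 2c + d = 21
  27a + 9b + 3c + d = 97
  343a + 49b + 7c + d = 1541
Solving the system yields a = 5, b = -3, c = -4, d = 1.
So h(n) = 5n^3 - 3n^2 - 4n + 1.
Then h(0) = 1.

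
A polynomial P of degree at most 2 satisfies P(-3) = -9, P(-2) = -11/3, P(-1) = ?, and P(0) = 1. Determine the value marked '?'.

The 3 known points determine the degree-2 polynomial uniquely.
Write P(x) = ax^2 + bx + c. Substituting each data point gives a linear system:
  9a - 3b + c = -9
  4a - 2b + c = -11/3
  c = 1
Solving the system yields a = -1, b = 1/3, c = 1.
So P(x) = -x^2 + (1/3)x + 1.
Then P(-1) = -1/3.

-1/3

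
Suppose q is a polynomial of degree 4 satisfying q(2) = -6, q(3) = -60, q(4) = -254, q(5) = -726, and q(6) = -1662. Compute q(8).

-5910

Write q(n) = an^4 + bn^3 + cn^2 + dn + e. Substituting each data point gives a linear system:
  16a + 8b + 4c + 2d + e = -6
  81a + 27b + 9c + 3d + e = -60
  256a + 64b + 16c + 4d + e = -254
  625a + 125b + 25c + 5d + e = -726
  1296a + 216b + 36c + 6d + e = -1662
Solving the system yields a = -2, b = 5, c = -5, d = 6, e = -6.
So q(n) = -2n⁴ + 5n³ - 5n² + 6n - 6.
Then q(8) = -5910.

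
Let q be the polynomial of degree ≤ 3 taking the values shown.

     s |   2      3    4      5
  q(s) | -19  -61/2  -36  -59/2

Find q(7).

87/2

Write q(s) = as^3 + bs^2 + cs + d. Substituting each data point gives a linear system:
  8a + 4b + 2c + d = -19
  27a + 9b + 3c + d = -61/2
  64a + 16b + 4c + d = -36
  125a + 25b + 5c + d = -59/2
Solving the system yields a = 1, b = -6, c = -1/2, d = -2.
So q(s) = s³ - 6s² - (1/2)s - 2.
Then q(7) = 87/2.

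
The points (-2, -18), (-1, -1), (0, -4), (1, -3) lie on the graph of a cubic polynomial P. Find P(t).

Write P(t) = at^3 + bt^2 + ct + d. Substituting each data point gives a linear system:
  -8a + 4b - 2c + d = -18
  -a + b - c + d = -1
  d = -4
  a + b + c + d = -3
Solving the system yields a = 4, b = 2, c = -5, d = -4.
So P(t) = 4t^3 + 2t^2 - 5t - 4.
Check: P(-1) = -1. ✓

P(t) = 4t^3 + 2t^2 - 5t - 4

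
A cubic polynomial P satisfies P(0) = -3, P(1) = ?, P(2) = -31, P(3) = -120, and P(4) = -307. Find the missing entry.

-4

The 4 known points determine the degree-3 polynomial uniquely.
Write P(s) = as^3 + bs^2 + cs + d. Substituting each data point gives a linear system:
  d = -3
  8a + 4b + 2c + d = -31
  27a + 9b + 3c + d = -120
  64a + 16b + 4c + d = -307
Solving the system yields a = -6, b = 5, c = 0, d = -3.
So P(s) = -6s^3 + 5s^2 - 3.
Then P(1) = -4.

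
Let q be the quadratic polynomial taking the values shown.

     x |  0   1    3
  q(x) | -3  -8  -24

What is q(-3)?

0

Using the Lagrange interpolation formula with nodes 0, 1, 3:
  L_0(x) = (x - 1)(x - 3) / 3
  L_1(x) = x(x - 3) / -2
  L_2(x) = x(x - 1) / 6
Then q(x) = -3·L_0(x) - 8·L_1(x) - 24·L_2(x).
Expanding and collecting terms gives q(x) = -x^2 - 4x - 3.
Evaluating at x = -3: q(-3) = 0.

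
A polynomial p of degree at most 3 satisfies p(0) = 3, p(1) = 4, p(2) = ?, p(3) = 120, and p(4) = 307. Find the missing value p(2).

31

The 4 known points determine the degree-3 polynomial uniquely.
Write p(n) = an^3 + bn^2 + cn + d. Substituting each data point gives a linear system:
  d = 3
  a + b + c + d = 4
  27a + 9b + 3c + d = 120
  64a + 16b + 4c + d = 307
Solving the system yields a = 6, b = -5, c = 0, d = 3.
So p(n) = 6n³ - 5n² + 3.
Then p(2) = 31.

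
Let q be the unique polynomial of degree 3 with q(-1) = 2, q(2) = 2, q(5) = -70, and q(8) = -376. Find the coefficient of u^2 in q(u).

Write q(u) = au^3 + bu^2 + cu + d. Substituting each data point gives a linear system:
  -a + b - c + d = 2
  8a + 4b + 2c + d = 2
  125a + 25b + 5c + d = -70
  512a + 64b + 8c + d = -376
Solving the system yields a = -1, b = 2, c = 1, d = 0.
So q(u) = -u³ + 2u² + u.
The coefficient of u^2 is 2.

2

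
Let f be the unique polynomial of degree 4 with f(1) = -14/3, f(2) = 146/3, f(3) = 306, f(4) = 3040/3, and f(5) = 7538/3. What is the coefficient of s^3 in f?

Write f(s) = as^4 + bs^3 + cs^2 + ds + e. Substituting each data point gives a linear system:
  a + b + c + d + e = -14/3
  16a + 8b + 4c + 2d + e = 146/3
  81a + 27b + 9c + 3d + e = 306
  256a + 64b + 16c + 4d + e = 3040/3
  625a + 125b + 25c + 5d + e = 7538/3
Solving the system yields a = 4, b = 1, c = -4, d = -5/3, e = -4.
So f(s) = 4s⁴ + s³ - 4s² - (5/3)s - 4.
The coefficient of s^3 is 1.

1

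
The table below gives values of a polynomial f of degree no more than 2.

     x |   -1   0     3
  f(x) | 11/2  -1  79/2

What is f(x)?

Write f(x) = ax^2 + bx + c. Substituting each data point gives a linear system:
  a - b + c = 11/2
  c = -1
  9a + 3b + c = 79/2
Solving the system yields a = 5, b = -3/2, c = -1.
So f(x) = 5x^2 - (3/2)x - 1.
Check: f(3) = 79/2. ✓

f(x) = 5x^2 - (3/2)x - 1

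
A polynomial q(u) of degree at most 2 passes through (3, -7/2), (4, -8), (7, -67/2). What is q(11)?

Using the Lagrange interpolation formula with nodes 3, 4, 7:
  L_0(u) = (u - 4)(u - 7) / 4
  L_1(u) = (u - 3)(u - 7) / -3
  L_2(u) = (u - 3)(u - 4) / 12
Then q(u) = -7/2·L_0(u) - 8·L_1(u) - 67/2·L_2(u).
Expanding and collecting terms gives q(u) = -u^2 + (5/2)u - 2.
Evaluating at u = 11: q(11) = -191/2.

-191/2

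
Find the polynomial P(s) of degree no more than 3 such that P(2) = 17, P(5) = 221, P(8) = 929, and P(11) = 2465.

Write P(s) = as^3 + bs^2 + cs + d. Substituting each data point gives a linear system:
  8a + 4b + 2c + d = 17
  125a + 25b + 5c + d = 221
  512a + 64b + 8c + d = 929
  1331a + 121b + 11c + d = 2465
Solving the system yields a = 2, b = -2, c = 4, d = 1.
So P(s) = 2s^3 - 2s^2 + 4s + 1.
Check: P(2) = 17. ✓

P(s) = 2s^3 - 2s^2 + 4s + 1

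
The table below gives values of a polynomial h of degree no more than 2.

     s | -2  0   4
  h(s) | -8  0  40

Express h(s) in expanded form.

Write h(s) = as^2 + bs + c. Substituting each data point gives a linear system:
  4a - 2b + c = -8
  c = 0
  16a + 4b + c = 40
Solving the system yields a = 1, b = 6, c = 0.
So h(s) = s² + 6s.
Check: h(4) = 40. ✓

h(s) = s^2 + 6s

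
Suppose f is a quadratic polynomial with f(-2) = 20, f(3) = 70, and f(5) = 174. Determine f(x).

Write f(x) = ax^2 + bx + c. Substituting each data point gives a linear system:
  4a - 2b + c = 20
  9a + 3b + c = 70
  25a + 5b + c = 174
Solving the system yields a = 6, b = 4, c = 4.
So f(x) = 6x^2 + 4x + 4.
Check: f(3) = 70. ✓

f(x) = 6x^2 + 4x + 4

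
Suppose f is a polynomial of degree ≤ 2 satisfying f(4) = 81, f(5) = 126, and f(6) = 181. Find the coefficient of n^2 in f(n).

5

Write f(n) = an^2 + bn + c. Substituting each data point gives a linear system:
  16a + 4b + c = 81
  25a + 5b + c = 126
  36a + 6b + c = 181
Solving the system yields a = 5, b = 0, c = 1.
So f(n) = 5n² + 1.
The leading coefficient is 5.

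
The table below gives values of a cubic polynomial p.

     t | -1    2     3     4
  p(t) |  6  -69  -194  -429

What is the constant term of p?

-5

Write p(t) = at^3 + bt^2 + ct + d. Substituting each data point gives a linear system:
  -a + b - c + d = 6
  8a + 4b + 2c + d = -69
  27a + 9b + 3c + d = -194
  64a + 16b + 4c + d = -429
Solving the system yields a = -6, b = -1, c = -6, d = -5.
So p(t) = -6t^3 - t^2 - 6t - 5.
The constant term is -5.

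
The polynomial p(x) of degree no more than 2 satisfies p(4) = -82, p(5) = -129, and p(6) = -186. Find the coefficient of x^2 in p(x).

-5

Write p(x) = ax^2 + bx + c. Substituting each data point gives a linear system:
  16a + 4b + c = -82
  25a + 5b + c = -129
  36a + 6b + c = -186
Solving the system yields a = -5, b = -2, c = 6.
So p(x) = -5x^2 - 2x + 6.
The leading coefficient is -5.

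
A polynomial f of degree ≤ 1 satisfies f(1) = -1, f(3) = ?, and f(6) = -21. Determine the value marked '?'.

The 2 known points determine the degree-1 polynomial uniquely.
Write f(x) = ax + b. Substituting each data point gives a linear system:
  a + b = -1
  6a + b = -21
Solving the system yields a = -4, b = 3.
So f(x) = -4x + 3.
Then f(3) = -9.

-9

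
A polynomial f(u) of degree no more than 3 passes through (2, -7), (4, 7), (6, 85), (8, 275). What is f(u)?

f(u) = u^3 - 4u^2 + 3u - 5

Write f(u) = au^3 + bu^2 + cu + d. Substituting each data point gives a linear system:
  8a + 4b + 2c + d = -7
  64a + 16b + 4c + d = 7
  216a + 36b + 6c + d = 85
  512a + 64b + 8c + d = 275
Solving the system yields a = 1, b = -4, c = 3, d = -5.
So f(u) = u³ - 4u² + 3u - 5.
Check: f(6) = 85. ✓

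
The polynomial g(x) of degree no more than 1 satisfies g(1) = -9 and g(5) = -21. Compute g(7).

Write g(x) = ax + b. Substituting each data point gives a linear system:
  a + b = -9
  5a + b = -21
Solving the system yields a = -3, b = -6.
So g(x) = -3x - 6.
Then g(7) = -27.

-27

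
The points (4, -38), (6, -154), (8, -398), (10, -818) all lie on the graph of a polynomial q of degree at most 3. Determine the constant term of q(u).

2

Write q(u) = au^3 + bu^2 + cu + d. Substituting each data point gives a linear system:
  64a + 16b + 4c + d = -38
  216a + 36b + 6c + d = -154
  512a + 64b + 8c + d = -398
  1000a + 100b + 10c + d = -818
Solving the system yields a = -1, b = 2, c = -2, d = 2.
So q(u) = -u^3 + 2u^2 - 2u + 2.
The constant term is 2.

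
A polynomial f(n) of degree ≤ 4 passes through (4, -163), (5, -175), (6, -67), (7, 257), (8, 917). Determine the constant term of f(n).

5

Write f(n) = an^4 + bn^3 + cn^2 + dn + e. Substituting each data point gives a linear system:
  256a + 64b + 16c + 4d + e = -163
  625a + 125b + 25c + 5d + e = -175
  1296a + 216b + 36c + 6d + e = -67
  2401a + 343b + 49c + 7d + e = 257
  4096a + 512b + 64c + 8d + e = 917
Solving the system yields a = 1, b = -6, c = -1, d = -6, e = 5.
So f(n) = n⁴ - 6n³ - n² - 6n + 5.
The constant term is 5.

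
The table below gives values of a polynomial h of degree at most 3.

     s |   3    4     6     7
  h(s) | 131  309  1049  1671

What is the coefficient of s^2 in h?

Write h(s) = as^3 + bs^2 + cs + d. Substituting each data point gives a linear system:
  27a + 9b + 3c + d = 131
  64a + 16b + 4c + d = 309
  216a + 36b + 6c + d = 1049
  343a + 49b + 7c + d = 1671
Solving the system yields a = 5, b = -1, c = 0, d = 5.
So h(s) = 5s^3 - s^2 + 5.
The coefficient of s^2 is -1.

-1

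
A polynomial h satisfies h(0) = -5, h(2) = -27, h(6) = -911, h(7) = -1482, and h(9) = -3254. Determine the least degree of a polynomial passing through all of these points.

Divided differences on the nodes 0, 2, 6, 7, 9:
  order 0: -5  -27  -911  -1482  -3254
  order 1: -11  -221  -571  -886
  order 2: -35  -70  -105
  order 3: -5  -5
  order 4: 0
The order-3 divided differences are all -5 (nonzero) and every higher order vanishes, so the data lies on a polynomial of degree exactly 3.

3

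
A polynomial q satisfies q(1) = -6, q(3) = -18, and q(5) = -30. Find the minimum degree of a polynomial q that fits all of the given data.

1

Forward differences of the values at n = 1, 3, 5:
  q  : -6  -18  -30
  Δ  : -12  -12
  Δ^2: 0
The first differences are constant (-12) and nonzero, while all higher differences vanish, so the minimal degree is 1.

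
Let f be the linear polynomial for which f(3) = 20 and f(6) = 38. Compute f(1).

Using the Lagrange interpolation formula with nodes 3, 6:
  L_0(t) = (t - 6) / -3
  L_1(t) = (t - 3) / 3
Then f(t) = 20·L_0(t) + 38·L_1(t).
Expanding and collecting terms gives f(t) = 6t + 2.
Evaluating at t = 1: f(1) = 8.

8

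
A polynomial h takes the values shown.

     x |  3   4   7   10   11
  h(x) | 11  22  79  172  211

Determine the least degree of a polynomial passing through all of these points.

Divided differences on the nodes 3, 4, 7, 10, 11:
  order 0: 11  22  79  172  211
  order 1: 11  19  31  39
  order 2: 2  2  2
  order 3: 0  0
  order 4: 0
The order-2 divided differences are all 2 (nonzero) and every higher order vanishes, so the data lies on a polynomial of degree exactly 2.

2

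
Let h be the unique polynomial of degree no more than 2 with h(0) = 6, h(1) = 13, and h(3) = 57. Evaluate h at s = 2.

30

Write h(s) = as^2 + bs + c. Substituting each data point gives a linear system:
  c = 6
  a + b + c = 13
  9a + 3b + c = 57
Solving the system yields a = 5, b = 2, c = 6.
So h(s) = 5s^2 + 2s + 6.
Then h(2) = 30.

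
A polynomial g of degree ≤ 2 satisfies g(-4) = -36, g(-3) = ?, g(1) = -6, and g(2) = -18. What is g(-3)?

-18

The 3 known points determine the degree-2 polynomial uniquely.
Write g(t) = at^2 + bt + c. Substituting each data point gives a linear system:
  16a - 4b + c = -36
  a + b + c = -6
  4a + 2b + c = -18
Solving the system yields a = -3, b = -3, c = 0.
So g(t) = -3t^2 - 3t.
Then g(-3) = -18.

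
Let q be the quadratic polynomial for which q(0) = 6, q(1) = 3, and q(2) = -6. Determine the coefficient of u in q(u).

0

Write q(u) = au^2 + bu + c. Substituting each data point gives a linear system:
  c = 6
  a + b + c = 3
  4a + 2b + c = -6
Solving the system yields a = -3, b = 0, c = 6.
So q(u) = -3u² + 6.
The coefficient of u is 0.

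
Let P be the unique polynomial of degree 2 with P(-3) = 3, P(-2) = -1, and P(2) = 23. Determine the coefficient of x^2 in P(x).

Write P(x) = ax^2 + bx + c. Substituting each data point gives a linear system:
  9a - 3b + c = 3
  4a - 2b + c = -1
  4a + 2b + c = 23
Solving the system yields a = 2, b = 6, c = 3.
So P(x) = 2x^2 + 6x + 3.
The leading coefficient is 2.

2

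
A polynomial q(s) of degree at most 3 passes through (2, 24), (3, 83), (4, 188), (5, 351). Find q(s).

q(s) = 2s^3 + 5s^2 - 4s - 4

Write q(s) = as^3 + bs^2 + cs + d. Substituting each data point gives a linear system:
  8a + 4b + 2c + d = 24
  27a + 9b + 3c + d = 83
  64a + 16b + 4c + d = 188
  125a + 25b + 5c + d = 351
Solving the system yields a = 2, b = 5, c = -4, d = -4.
So q(s) = 2s³ + 5s² - 4s - 4.
Check: q(3) = 83. ✓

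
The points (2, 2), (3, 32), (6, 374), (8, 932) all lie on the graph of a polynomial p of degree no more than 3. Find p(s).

p(s) = 2s^3 - s^2 - 3s - 4

Write p(s) = as^3 + bs^2 + cs + d. Substituting each data point gives a linear system:
  8a + 4b + 2c + d = 2
  27a + 9b + 3c + d = 32
  216a + 36b + 6c + d = 374
  512a + 64b + 8c + d = 932
Solving the system yields a = 2, b = -1, c = -3, d = -4.
So p(s) = 2s^3 - s^2 - 3s - 4.
Check: p(6) = 374. ✓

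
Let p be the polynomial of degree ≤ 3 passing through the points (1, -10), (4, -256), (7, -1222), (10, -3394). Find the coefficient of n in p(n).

Write p(n) = an^3 + bn^2 + cn + d. Substituting each data point gives a linear system:
  a + b + c + d = -10
  64a + 16b + 4c + d = -256
  343a + 49b + 7c + d = -1222
  1000a + 100b + 10c + d = -3394
Solving the system yields a = -3, b = -4, c = 1, d = -4.
So p(n) = -3n^3 - 4n^2 + n - 4.
The coefficient of n is 1.

1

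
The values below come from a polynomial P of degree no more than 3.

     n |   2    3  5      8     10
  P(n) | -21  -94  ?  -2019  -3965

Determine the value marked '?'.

The 4 known points determine the degree-3 polynomial uniquely.
Write P(n) = an^3 + bn^2 + cn + d. Substituting each data point gives a linear system:
  8a + 4b + 2c + d = -21
  27a + 9b + 3c + d = -94
  512a + 64b + 8c + d = -2019
  1000a + 100b + 10c + d = -3965
Solving the system yields a = -4, b = 0, c = 3, d = 5.
So P(n) = -4n^3 + 3n + 5.
Then P(5) = -480.

-480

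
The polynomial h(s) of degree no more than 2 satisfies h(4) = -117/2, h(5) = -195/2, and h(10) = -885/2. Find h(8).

-549/2

Using the Lagrange interpolation formula with nodes 4, 5, 10:
  L_0(s) = (s - 5)(s - 10) / 6
  L_1(s) = (s - 4)(s - 10) / -5
  L_2(s) = (s - 4)(s - 5) / 30
Then h(s) = -117/2·L_0(s) - 195/2·L_1(s) - 885/2·L_2(s).
Expanding and collecting terms gives h(s) = -5s^2 + 6s - 5/2.
Evaluating at s = 8: h(8) = -549/2.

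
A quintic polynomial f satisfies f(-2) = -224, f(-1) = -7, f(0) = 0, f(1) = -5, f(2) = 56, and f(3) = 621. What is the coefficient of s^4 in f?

Write f(s) = as^5 + bs^4 + cs^3 + ds^2 + es + k. Substituting each data point gives a linear system:
  -32a + 16b - 8c + 4d - 2e + k = -224
  -a + b - c + d - e + k = -7
  k = 0
  a + b + c + d + e + k = -5
  32a + 16b + 8c + 4d + 2e + k = 56
  243a + 81b + 27c + 9d + 3e + k = 621
Solving the system yields a = 4, b = -5, c = 3, d = -1, e = -6, k = 0.
So f(s) = 4s^5 - 5s^4 + 3s^3 - s^2 - 6s.
The coefficient of s^4 is -5.

-5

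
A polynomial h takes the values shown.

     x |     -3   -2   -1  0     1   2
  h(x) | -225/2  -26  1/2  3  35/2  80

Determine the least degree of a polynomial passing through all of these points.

3

Forward differences of the values at x = -3, -2, -1, 0, 1, 2:
  h  : -225/2  -26  1/2  3  35/2  80
  Δ  : 173/2  53/2  5/2  29/2  125/2
  Δ^2: -60  -24  12  48
  Δ^3: 36  36  36
  Δ^4: 0  0
  Δ^5: 0
The third differences are constant (36) and nonzero, while all higher differences vanish, so the minimal degree is 3.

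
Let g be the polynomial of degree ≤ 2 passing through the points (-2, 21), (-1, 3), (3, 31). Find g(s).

Write g(s) = as^2 + bs + c. Substituting each data point gives a linear system:
  4a - 2b + c = 21
  a - b + c = 3
  9a + 3b + c = 31
Solving the system yields a = 5, b = -3, c = -5.
So g(s) = 5s^2 - 3s - 5.
Check: g(-2) = 21. ✓

g(s) = 5s^2 - 3s - 5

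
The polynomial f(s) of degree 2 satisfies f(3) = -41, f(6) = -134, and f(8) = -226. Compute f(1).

Write f(s) = as^2 + bs + c. Substituting each data point gives a linear system:
  9a + 3b + c = -41
  36a + 6b + c = -134
  64a + 8b + c = -226
Solving the system yields a = -3, b = -4, c = -2.
So f(s) = -3s^2 - 4s - 2.
Then f(1) = -9.

-9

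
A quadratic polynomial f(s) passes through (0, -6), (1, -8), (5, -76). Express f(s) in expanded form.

f(s) = -3s^2 + s - 6

Write f(s) = as^2 + bs + c. Substituting each data point gives a linear system:
  c = -6
  a + b + c = -8
  25a + 5b + c = -76
Solving the system yields a = -3, b = 1, c = -6.
So f(s) = -3s^2 + s - 6.
Check: f(1) = -8. ✓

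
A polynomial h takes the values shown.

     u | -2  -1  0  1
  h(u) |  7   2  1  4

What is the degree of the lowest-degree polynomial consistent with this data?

2

Forward differences of the values at u = -2, -1, 0, 1:
  h  : 7  2  1  4
  Δ  : -5  -1  3
  Δ^2: 4  4
  Δ^3: 0
The second differences are constant (4) and nonzero, while all higher differences vanish, so the minimal degree is 2.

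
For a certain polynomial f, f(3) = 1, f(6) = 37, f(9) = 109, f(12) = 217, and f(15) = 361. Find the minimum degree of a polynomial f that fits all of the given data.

2

Forward differences of the values at s = 3, 6, 9, 12, 15:
  f  : 1  37  109  217  361
  Δ  : 36  72  108  144
  Δ^2: 36  36  36
  Δ^3: 0  0
  Δ^4: 0
The second differences are constant (36) and nonzero, while all higher differences vanish, so the minimal degree is 2.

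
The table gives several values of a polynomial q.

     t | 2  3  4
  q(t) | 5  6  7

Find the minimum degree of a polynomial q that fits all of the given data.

1

Forward differences of the values at t = 2, 3, 4:
  q  : 5  6  7
  Δ  : 1  1
  Δ^2: 0
The first differences are constant (1) and nonzero, while all higher differences vanish, so the minimal degree is 1.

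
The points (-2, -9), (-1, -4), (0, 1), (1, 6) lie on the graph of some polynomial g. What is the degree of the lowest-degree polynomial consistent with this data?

1

Forward differences of the values at x = -2, -1, 0, 1:
  g  : -9  -4  1  6
  Δ  : 5  5  5
  Δ^2: 0  0
  Δ^3: 0
The first differences are constant (5) and nonzero, while all higher differences vanish, so the minimal degree is 1.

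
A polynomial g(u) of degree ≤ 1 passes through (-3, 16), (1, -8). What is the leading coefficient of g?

Write g(u) = au + b. Substituting each data point gives a linear system:
  -3a + b = 16
  a + b = -8
Solving the system yields a = -6, b = -2.
So g(u) = -6u - 2.
The leading coefficient is -6.

-6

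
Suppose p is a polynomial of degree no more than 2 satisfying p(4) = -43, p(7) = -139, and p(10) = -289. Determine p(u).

Write p(u) = au^2 + bu + c. Substituting each data point gives a linear system:
  16a + 4b + c = -43
  49a + 7b + c = -139
  100a + 10b + c = -289
Solving the system yields a = -3, b = 1, c = 1.
So p(u) = -3u² + u + 1.
Check: p(7) = -139. ✓

p(u) = -3u^2 + u + 1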